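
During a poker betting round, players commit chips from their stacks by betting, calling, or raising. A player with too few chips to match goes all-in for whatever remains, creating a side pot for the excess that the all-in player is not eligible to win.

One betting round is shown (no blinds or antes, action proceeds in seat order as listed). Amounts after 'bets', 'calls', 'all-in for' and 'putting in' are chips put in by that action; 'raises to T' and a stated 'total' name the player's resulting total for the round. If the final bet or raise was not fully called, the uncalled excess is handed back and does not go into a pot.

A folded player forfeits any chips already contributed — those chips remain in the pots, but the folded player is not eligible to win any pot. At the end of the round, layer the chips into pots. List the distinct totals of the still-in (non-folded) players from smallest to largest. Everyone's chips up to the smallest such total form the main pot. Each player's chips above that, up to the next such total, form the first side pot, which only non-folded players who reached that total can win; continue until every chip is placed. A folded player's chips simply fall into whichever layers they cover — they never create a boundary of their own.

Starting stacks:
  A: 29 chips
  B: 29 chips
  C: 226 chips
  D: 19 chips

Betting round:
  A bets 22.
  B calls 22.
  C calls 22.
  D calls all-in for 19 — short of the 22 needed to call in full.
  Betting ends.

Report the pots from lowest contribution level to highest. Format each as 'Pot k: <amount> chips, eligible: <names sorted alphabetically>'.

Pot 1: 76 chips, eligible: A, B, C, D
Pot 2: 9 chips, eligible: A, B, C

Derivation:
Contributions: A=22, B=22, C=22, D=19
Pot levels (distinct totals of non-folded players): 19, 22
Layer 1-19: 19 each from A, B, C, D = 19*4 = 76 chips; eligible A, B, C, D
Layer 20-22: 3 each from A, B, C = 3*3 = 9 chips; eligible A, B, C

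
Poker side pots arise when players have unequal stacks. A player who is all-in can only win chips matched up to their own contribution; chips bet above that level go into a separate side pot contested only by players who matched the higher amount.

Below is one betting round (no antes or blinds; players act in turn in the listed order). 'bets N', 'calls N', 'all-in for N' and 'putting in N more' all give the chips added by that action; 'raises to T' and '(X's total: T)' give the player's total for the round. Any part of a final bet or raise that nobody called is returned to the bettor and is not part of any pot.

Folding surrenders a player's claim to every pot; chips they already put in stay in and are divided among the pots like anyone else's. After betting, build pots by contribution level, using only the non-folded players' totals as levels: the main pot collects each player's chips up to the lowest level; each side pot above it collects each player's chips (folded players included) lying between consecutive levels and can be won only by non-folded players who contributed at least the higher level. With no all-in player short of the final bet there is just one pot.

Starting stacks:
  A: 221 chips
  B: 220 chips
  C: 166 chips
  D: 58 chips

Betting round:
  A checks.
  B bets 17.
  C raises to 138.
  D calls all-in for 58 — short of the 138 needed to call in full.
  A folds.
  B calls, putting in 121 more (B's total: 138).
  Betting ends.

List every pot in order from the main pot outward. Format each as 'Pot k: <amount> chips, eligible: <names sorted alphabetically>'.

Pot 1: 174 chips, eligible: B, C, D
Pot 2: 160 chips, eligible: B, C

Derivation:
Contributions: B=138, C=138, D=58
Folded: A
Pot levels (distinct totals of non-folded players): 58, 138
Layer 1-58: 58 each from B, C, D = 58*3 = 174 chips; eligible B, C, D
Layer 59-138: 80 each from B, C = 80*2 = 160 chips; eligible B, C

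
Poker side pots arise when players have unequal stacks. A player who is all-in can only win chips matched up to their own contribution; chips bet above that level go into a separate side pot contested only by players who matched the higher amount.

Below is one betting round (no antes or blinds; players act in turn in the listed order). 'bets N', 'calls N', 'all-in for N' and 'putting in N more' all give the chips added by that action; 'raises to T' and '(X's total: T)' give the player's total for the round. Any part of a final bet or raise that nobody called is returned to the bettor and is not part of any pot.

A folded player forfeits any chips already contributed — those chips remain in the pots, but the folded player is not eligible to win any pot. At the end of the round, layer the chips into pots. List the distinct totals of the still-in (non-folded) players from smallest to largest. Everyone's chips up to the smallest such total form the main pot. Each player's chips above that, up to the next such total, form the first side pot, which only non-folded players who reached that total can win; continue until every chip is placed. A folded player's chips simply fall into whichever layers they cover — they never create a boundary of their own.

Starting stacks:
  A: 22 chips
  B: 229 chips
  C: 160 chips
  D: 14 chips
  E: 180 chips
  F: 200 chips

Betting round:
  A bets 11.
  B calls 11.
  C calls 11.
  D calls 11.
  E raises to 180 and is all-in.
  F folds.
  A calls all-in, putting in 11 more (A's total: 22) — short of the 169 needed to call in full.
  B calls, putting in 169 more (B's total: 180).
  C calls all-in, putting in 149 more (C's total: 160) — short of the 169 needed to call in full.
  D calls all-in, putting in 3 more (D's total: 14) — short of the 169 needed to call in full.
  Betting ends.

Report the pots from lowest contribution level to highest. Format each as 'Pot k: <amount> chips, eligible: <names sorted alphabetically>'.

Pot 1: 70 chips, eligible: A, B, C, D, E
Pot 2: 32 chips, eligible: A, B, C, E
Pot 3: 414 chips, eligible: B, C, E
Pot 4: 40 chips, eligible: B, E

Derivation:
Contributions: A=22, B=180, C=160, D=14, E=180
Folded: F
Pot levels (distinct totals of non-folded players): 14, 22, 160, 180
Layer 1-14: 14 each from A, B, C, D, E = 14*5 = 70 chips; eligible A, B, C, D, E
Layer 15-22: 8 each from A, B, C, E = 8*4 = 32 chips; eligible A, B, C, E
Layer 23-160: 138 each from B, C, E = 138*3 = 414 chips; eligible B, C, E
Layer 161-180: 20 each from B, E = 20*2 = 40 chips; eligible B, E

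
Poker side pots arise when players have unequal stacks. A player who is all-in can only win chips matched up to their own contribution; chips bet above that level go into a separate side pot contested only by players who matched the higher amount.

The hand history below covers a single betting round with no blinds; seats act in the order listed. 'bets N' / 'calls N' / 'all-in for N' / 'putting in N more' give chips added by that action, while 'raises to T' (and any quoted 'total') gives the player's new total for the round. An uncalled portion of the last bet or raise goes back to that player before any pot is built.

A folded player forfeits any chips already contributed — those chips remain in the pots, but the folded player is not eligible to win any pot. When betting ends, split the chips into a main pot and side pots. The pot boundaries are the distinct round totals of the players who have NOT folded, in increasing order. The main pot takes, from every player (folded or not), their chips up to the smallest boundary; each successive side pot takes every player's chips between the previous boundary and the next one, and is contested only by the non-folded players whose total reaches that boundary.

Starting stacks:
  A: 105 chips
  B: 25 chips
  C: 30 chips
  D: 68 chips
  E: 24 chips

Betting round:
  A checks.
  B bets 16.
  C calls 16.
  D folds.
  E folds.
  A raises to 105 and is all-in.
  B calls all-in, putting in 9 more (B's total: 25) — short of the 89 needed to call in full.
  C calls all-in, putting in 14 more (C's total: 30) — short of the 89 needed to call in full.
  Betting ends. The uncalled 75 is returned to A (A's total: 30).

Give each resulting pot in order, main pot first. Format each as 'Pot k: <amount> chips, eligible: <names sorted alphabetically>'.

Pot 1: 75 chips, eligible: A, B, C
Pot 2: 10 chips, eligible: A, C

Derivation:
Contributions (after 75 returned to A): A=30, B=25, C=30
Folded: D, E
Pot levels (distinct totals of non-folded players): 25, 30
Layer 1-25: 25 each from A, B, C = 25*3 = 75 chips; eligible A, B, C
Layer 26-30: 5 each from A, C = 5*2 = 10 chips; eligible A, C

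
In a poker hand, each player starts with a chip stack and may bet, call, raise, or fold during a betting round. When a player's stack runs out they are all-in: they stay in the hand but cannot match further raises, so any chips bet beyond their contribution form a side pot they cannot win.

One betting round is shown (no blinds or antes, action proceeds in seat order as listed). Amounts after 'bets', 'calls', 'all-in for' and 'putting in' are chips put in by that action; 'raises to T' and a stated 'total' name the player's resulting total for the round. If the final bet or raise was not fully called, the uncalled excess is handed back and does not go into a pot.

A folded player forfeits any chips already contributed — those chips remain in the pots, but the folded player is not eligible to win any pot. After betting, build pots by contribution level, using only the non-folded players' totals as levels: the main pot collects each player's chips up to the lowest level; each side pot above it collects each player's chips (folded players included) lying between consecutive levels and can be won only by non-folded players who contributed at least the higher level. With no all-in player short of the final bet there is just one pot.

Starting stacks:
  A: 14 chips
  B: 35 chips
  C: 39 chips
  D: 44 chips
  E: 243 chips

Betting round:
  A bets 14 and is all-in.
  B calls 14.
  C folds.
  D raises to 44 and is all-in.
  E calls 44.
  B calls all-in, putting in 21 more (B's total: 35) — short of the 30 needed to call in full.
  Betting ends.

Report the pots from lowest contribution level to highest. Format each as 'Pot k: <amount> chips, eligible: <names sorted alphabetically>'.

Pot 1: 56 chips, eligible: A, B, D, E
Pot 2: 63 chips, eligible: B, D, E
Pot 3: 18 chips, eligible: D, E

Derivation:
Contributions: A=14, B=35, D=44, E=44
Folded: C
Pot levels (distinct totals of non-folded players): 14, 35, 44
Layer 1-14: 14 each from A, B, D, E = 14*4 = 56 chips; eligible A, B, D, E
Layer 15-35: 21 each from B, D, E = 21*3 = 63 chips; eligible B, D, E
Layer 36-44: 9 each from D, E = 9*2 = 18 chips; eligible D, E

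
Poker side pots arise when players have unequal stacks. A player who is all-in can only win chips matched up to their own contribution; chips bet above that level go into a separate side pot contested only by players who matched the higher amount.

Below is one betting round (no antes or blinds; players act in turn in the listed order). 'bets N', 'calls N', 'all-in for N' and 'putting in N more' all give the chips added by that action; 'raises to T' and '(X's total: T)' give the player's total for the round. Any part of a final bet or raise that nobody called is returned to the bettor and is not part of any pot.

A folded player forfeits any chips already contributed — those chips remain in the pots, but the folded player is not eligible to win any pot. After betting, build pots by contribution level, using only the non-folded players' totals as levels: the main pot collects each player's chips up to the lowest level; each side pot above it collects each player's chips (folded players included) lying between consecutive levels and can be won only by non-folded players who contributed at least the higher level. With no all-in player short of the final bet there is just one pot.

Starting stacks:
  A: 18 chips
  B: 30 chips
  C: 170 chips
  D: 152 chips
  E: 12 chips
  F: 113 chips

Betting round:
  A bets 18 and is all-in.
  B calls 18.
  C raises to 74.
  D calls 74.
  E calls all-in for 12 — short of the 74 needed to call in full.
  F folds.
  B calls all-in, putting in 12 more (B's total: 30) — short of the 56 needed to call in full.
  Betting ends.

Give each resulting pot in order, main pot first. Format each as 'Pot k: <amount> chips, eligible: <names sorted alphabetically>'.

Contributions: A=18, B=30, C=74, D=74, E=12
Folded: F
Pot levels (distinct totals of non-folded players): 12, 18, 30, 74
Layer 1-12: 12 each from A, B, C, D, E = 12*5 = 60 chips; eligible A, B, C, D, E
Layer 13-18: 6 each from A, B, C, D = 6*4 = 24 chips; eligible A, B, C, D
Layer 19-30: 12 each from B, C, D = 12*3 = 36 chips; eligible B, C, D
Layer 31-74: 44 each from C, D = 44*2 = 88 chips; eligible C, D

Pot 1: 60 chips, eligible: A, B, C, D, E
Pot 2: 24 chips, eligible: A, B, C, D
Pot 3: 36 chips, eligible: B, C, D
Pot 4: 88 chips, eligible: C, D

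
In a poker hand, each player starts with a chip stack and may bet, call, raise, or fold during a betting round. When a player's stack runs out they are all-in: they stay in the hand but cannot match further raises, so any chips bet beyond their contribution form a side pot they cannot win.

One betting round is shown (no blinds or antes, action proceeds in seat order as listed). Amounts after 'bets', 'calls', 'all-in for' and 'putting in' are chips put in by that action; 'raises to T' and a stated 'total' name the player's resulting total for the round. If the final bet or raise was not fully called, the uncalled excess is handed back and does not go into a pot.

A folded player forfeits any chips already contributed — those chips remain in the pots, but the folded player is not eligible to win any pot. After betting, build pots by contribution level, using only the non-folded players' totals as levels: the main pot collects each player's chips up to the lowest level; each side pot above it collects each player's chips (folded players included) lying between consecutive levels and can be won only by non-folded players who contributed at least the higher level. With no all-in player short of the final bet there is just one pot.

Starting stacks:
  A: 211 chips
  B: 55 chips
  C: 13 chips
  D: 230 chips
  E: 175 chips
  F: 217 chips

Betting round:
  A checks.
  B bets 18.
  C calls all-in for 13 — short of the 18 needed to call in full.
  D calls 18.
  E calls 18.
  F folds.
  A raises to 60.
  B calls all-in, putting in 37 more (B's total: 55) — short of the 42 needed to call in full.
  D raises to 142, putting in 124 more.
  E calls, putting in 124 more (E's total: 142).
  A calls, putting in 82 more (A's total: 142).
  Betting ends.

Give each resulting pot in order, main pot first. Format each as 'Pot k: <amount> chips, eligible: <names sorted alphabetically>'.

Contributions: A=142, B=55, C=13, D=142, E=142
Folded: F
Pot levels (distinct totals of non-folded players): 13, 55, 142
Layer 1-13: 13 each from A, B, C, D, E = 13*5 = 65 chips; eligible A, B, C, D, E
Layer 14-55: 42 each from A, B, D, E = 42*4 = 168 chips; eligible A, B, D, E
Layer 56-142: 87 each from A, D, E = 87*3 = 261 chips; eligible A, D, E

Pot 1: 65 chips, eligible: A, B, C, D, E
Pot 2: 168 chips, eligible: A, B, D, E
Pot 3: 261 chips, eligible: A, D, E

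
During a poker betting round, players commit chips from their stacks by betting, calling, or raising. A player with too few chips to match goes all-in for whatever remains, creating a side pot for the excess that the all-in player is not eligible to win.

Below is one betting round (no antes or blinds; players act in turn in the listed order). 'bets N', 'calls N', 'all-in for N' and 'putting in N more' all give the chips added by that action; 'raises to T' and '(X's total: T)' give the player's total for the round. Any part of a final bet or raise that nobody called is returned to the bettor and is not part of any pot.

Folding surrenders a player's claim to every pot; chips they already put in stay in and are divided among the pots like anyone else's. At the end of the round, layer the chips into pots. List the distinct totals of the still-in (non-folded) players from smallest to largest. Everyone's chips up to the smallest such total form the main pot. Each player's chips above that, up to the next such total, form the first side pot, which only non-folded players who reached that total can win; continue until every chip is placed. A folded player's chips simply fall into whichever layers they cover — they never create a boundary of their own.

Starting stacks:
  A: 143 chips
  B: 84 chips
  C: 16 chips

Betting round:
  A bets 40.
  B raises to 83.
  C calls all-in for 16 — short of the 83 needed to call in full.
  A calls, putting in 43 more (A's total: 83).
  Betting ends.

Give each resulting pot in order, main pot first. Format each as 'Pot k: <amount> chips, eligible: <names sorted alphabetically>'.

Pot 1: 48 chips, eligible: A, B, C
Pot 2: 134 chips, eligible: A, B

Derivation:
Contributions: A=83, B=83, C=16
Pot levels (distinct totals of non-folded players): 16, 83
Layer 1-16: 16 each from A, B, C = 16*3 = 48 chips; eligible A, B, C
Layer 17-83: 67 each from A, B = 67*2 = 134 chips; eligible A, B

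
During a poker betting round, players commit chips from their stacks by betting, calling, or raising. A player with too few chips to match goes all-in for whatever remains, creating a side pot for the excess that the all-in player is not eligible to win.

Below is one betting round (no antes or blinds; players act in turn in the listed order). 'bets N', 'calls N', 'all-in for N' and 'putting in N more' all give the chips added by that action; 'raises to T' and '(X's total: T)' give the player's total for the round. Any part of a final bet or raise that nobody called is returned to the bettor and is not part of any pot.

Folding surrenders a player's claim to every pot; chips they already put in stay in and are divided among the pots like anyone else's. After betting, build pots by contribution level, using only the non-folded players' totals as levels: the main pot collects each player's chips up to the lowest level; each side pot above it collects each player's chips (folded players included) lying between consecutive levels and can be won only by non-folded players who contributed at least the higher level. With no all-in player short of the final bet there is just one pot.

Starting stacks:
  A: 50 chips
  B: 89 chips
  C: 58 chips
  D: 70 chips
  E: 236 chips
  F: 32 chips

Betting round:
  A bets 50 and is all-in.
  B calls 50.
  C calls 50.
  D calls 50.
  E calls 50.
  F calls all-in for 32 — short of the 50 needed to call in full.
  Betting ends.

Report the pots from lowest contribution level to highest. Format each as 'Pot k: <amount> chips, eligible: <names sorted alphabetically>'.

Pot 1: 192 chips, eligible: A, B, C, D, E, F
Pot 2: 90 chips, eligible: A, B, C, D, E

Derivation:
Contributions: A=50, B=50, C=50, D=50, E=50, F=32
Pot levels (distinct totals of non-folded players): 32, 50
Layer 1-32: 32 each from A, B, C, D, E, F = 32*6 = 192 chips; eligible A, B, C, D, E, F
Layer 33-50: 18 each from A, B, C, D, E = 18*5 = 90 chips; eligible A, B, C, D, E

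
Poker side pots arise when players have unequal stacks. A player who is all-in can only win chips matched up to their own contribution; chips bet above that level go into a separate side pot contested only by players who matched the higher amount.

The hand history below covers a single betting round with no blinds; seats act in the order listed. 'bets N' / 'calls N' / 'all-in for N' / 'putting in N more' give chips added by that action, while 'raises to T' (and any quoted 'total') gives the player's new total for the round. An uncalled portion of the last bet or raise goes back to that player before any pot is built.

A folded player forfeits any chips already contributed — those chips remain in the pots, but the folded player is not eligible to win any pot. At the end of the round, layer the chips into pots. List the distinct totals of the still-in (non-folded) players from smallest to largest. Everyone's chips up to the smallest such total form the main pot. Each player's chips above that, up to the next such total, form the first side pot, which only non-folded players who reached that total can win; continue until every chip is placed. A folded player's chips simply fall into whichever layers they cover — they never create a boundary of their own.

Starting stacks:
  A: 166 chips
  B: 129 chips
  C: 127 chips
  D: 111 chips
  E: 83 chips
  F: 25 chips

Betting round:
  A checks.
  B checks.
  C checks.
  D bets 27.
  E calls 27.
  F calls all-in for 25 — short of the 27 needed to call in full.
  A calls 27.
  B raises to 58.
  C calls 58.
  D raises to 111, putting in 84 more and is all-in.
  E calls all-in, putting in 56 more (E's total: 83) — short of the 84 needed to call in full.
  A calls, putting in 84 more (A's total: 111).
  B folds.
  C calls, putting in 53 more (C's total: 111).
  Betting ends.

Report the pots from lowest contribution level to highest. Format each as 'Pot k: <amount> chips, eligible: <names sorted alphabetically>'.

Pot 1: 150 chips, eligible: A, C, D, E, F
Pot 2: 265 chips, eligible: A, C, D, E
Pot 3: 84 chips, eligible: A, C, D

Derivation:
Contributions: A=111, B=58, C=111, D=111, E=83, F=25
Folded: B
Pot levels (distinct totals of non-folded players): 25, 83, 111
Layer 1-25: 25 each from A, B, C, D, E, F = 25*6 = 150 chips; eligible A, C, D, E, F
Layer 26-83: A 58 + B 33 + C 58 + D 58 + E 58 = 265 chips; eligible A, C, D, E
Layer 84-111: 28 each from A, C, D = 28*3 = 84 chips; eligible A, C, D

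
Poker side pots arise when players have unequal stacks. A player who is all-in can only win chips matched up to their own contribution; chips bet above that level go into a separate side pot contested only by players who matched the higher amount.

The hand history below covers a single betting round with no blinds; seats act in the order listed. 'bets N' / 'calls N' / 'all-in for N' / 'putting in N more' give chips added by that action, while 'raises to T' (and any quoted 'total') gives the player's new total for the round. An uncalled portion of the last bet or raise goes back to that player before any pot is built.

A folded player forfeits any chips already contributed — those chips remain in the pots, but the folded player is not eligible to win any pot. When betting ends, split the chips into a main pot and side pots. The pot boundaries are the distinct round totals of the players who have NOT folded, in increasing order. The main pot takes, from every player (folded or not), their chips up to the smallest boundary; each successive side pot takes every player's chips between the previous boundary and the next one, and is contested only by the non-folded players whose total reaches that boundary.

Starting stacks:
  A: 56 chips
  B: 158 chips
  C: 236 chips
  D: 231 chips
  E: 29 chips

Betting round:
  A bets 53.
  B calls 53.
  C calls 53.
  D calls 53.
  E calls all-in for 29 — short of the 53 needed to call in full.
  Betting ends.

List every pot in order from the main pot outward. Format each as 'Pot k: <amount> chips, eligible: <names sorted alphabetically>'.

Contributions: A=53, B=53, C=53, D=53, E=29
Pot levels (distinct totals of non-folded players): 29, 53
Layer 1-29: 29 each from A, B, C, D, E = 29*5 = 145 chips; eligible A, B, C, D, E
Layer 30-53: 24 each from A, B, C, D = 24*4 = 96 chips; eligible A, B, C, D

Pot 1: 145 chips, eligible: A, B, C, D, E
Pot 2: 96 chips, eligible: A, B, C, D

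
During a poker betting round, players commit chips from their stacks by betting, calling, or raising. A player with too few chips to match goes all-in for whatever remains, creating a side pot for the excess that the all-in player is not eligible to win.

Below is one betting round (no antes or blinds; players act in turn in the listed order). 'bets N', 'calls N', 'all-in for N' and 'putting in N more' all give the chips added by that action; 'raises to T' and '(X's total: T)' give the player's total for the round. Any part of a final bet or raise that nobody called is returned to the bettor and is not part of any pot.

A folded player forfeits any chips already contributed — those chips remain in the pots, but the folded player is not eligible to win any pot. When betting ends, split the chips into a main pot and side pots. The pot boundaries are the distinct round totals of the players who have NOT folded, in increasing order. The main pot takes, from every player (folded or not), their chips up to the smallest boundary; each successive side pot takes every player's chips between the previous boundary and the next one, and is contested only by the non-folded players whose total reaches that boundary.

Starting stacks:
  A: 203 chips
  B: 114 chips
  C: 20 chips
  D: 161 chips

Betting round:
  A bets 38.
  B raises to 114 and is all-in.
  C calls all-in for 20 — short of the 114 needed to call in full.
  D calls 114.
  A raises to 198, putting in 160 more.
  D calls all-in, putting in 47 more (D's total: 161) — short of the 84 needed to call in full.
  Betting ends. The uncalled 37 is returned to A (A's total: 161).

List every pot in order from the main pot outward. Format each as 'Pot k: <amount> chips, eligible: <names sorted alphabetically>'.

Contributions (after 37 returned to A): A=161, B=114, C=20, D=161
Pot levels (distinct totals of non-folded players): 20, 114, 161
Layer 1-20: 20 each from A, B, C, D = 20*4 = 80 chips; eligible A, B, C, D
Layer 21-114: 94 each from A, B, D = 94*3 = 282 chips; eligible A, B, D
Layer 115-161: 47 each from A, D = 47*2 = 94 chips; eligible A, D

Pot 1: 80 chips, eligible: A, B, C, D
Pot 2: 282 chips, eligible: A, B, D
Pot 3: 94 chips, eligible: A, D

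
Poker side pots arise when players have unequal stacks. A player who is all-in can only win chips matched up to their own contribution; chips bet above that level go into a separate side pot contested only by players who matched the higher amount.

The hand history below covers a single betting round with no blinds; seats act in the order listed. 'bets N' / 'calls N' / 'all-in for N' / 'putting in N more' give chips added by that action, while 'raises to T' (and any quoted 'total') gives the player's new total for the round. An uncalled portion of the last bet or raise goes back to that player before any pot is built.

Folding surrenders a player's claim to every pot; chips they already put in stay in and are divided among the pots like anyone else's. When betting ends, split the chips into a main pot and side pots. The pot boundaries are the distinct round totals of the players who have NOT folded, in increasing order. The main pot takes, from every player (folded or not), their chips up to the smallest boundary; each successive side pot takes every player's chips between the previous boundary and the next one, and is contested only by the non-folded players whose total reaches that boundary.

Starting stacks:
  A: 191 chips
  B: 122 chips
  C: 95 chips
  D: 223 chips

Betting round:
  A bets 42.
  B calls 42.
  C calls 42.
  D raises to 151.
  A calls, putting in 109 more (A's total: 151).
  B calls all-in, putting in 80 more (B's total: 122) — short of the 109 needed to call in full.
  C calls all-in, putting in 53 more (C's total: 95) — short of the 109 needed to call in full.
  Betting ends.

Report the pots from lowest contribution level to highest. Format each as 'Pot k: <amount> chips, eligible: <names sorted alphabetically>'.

Pot 1: 380 chips, eligible: A, B, C, D
Pot 2: 81 chips, eligible: A, B, D
Pot 3: 58 chips, eligible: A, D

Derivation:
Contributions: A=151, B=122, C=95, D=151
Pot levels (distinct totals of non-folded players): 95, 122, 151
Layer 1-95: 95 each from A, B, C, D = 95*4 = 380 chips; eligible A, B, C, D
Layer 96-122: 27 each from A, B, D = 27*3 = 81 chips; eligible A, B, D
Layer 123-151: 29 each from A, D = 29*2 = 58 chips; eligible A, D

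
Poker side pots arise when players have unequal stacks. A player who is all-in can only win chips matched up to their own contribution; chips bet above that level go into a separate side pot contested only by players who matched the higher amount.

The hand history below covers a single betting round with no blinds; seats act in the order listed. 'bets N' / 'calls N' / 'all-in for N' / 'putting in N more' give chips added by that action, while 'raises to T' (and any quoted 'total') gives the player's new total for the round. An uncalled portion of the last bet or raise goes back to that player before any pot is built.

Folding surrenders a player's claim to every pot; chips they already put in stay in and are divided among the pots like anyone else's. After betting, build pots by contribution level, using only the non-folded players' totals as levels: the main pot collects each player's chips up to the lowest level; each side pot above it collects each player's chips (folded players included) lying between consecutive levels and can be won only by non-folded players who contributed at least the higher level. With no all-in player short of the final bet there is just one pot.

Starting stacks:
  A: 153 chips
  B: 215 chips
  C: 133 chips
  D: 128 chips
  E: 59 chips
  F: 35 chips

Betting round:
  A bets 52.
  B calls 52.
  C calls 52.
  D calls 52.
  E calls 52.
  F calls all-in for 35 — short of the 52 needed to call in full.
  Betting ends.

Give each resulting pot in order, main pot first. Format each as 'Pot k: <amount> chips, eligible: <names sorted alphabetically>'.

Pot 1: 210 chips, eligible: A, B, C, D, E, F
Pot 2: 85 chips, eligible: A, B, C, D, E

Derivation:
Contributions: A=52, B=52, C=52, D=52, E=52, F=35
Pot levels (distinct totals of non-folded players): 35, 52
Layer 1-35: 35 each from A, B, C, D, E, F = 35*6 = 210 chips; eligible A, B, C, D, E, F
Layer 36-52: 17 each from A, B, C, D, E = 17*5 = 85 chips; eligible A, B, C, D, E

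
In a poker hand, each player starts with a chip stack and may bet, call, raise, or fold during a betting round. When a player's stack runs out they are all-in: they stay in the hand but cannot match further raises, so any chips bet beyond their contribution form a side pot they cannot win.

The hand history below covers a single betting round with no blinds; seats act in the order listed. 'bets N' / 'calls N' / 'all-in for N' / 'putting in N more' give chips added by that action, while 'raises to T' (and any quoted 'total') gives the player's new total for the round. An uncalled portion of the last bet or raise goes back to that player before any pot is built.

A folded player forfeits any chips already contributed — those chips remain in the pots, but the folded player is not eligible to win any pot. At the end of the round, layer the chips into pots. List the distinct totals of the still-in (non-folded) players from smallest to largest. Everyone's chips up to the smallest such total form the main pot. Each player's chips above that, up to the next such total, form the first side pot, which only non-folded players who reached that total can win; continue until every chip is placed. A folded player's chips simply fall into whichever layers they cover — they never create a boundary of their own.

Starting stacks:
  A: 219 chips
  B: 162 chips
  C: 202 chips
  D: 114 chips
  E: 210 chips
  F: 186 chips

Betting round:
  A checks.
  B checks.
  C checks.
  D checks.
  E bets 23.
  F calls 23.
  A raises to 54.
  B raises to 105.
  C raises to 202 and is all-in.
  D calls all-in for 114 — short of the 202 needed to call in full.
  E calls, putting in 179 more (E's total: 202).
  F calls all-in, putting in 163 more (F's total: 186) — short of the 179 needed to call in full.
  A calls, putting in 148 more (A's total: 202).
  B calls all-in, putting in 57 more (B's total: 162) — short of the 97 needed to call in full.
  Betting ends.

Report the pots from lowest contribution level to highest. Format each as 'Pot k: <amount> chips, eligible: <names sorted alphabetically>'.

Pot 1: 684 chips, eligible: A, B, C, D, E, F
Pot 2: 240 chips, eligible: A, B, C, E, F
Pot 3: 96 chips, eligible: A, C, E, F
Pot 4: 48 chips, eligible: A, C, E

Derivation:
Contributions: A=202, B=162, C=202, D=114, E=202, F=186
Pot levels (distinct totals of non-folded players): 114, 162, 186, 202
Layer 1-114: 114 each from A, B, C, D, E, F = 114*6 = 684 chips; eligible A, B, C, D, E, F
Layer 115-162: 48 each from A, B, C, E, F = 48*5 = 240 chips; eligible A, B, C, E, F
Layer 163-186: 24 each from A, C, E, F = 24*4 = 96 chips; eligible A, C, E, F
Layer 187-202: 16 each from A, C, E = 16*3 = 48 chips; eligible A, C, E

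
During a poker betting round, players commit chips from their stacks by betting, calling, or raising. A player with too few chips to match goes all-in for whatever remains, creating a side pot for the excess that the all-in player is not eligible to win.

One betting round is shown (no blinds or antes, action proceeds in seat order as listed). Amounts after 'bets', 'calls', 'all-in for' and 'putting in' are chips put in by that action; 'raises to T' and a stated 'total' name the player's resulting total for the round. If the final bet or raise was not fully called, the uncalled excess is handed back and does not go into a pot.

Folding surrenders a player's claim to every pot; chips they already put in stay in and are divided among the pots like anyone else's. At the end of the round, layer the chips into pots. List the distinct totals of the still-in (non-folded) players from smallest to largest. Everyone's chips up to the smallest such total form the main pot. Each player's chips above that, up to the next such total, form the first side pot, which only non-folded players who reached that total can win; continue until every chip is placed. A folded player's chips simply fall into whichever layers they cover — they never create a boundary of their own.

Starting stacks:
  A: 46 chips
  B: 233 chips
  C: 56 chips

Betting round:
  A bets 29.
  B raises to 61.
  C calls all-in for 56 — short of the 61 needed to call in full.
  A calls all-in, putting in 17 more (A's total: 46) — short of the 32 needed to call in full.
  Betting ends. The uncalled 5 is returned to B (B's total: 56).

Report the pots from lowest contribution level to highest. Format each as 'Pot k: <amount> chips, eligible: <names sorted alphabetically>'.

Contributions (after 5 returned to B): A=46, B=56, C=56
Pot levels (distinct totals of non-folded players): 46, 56
Layer 1-46: 46 each from A, B, C = 46*3 = 138 chips; eligible A, B, C
Layer 47-56: 10 each from B, C = 10*2 = 20 chips; eligible B, C

Pot 1: 138 chips, eligible: A, B, C
Pot 2: 20 chips, eligible: B, C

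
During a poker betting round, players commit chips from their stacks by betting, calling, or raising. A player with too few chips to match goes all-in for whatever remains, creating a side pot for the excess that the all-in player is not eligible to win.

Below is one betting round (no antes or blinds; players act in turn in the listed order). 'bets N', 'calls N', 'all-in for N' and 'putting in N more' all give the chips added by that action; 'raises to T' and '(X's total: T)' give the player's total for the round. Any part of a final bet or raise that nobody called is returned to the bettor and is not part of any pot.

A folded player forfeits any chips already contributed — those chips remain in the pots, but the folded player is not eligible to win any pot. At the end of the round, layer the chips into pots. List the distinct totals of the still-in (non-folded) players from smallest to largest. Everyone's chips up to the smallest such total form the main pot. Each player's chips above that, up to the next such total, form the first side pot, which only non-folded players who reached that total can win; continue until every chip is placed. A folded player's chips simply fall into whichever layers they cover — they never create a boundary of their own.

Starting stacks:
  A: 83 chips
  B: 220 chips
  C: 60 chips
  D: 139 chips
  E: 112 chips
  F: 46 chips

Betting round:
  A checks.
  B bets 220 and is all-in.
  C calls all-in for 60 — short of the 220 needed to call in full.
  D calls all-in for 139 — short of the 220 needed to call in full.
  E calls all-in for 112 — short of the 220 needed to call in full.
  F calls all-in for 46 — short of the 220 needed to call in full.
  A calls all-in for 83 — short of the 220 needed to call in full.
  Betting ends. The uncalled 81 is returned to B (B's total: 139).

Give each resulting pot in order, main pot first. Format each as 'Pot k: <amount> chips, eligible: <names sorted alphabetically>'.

Pot 1: 276 chips, eligible: A, B, C, D, E, F
Pot 2: 70 chips, eligible: A, B, C, D, E
Pot 3: 92 chips, eligible: A, B, D, E
Pot 4: 87 chips, eligible: B, D, E
Pot 5: 54 chips, eligible: B, D

Derivation:
Contributions (after 81 returned to B): A=83, B=139, C=60, D=139, E=112, F=46
Pot levels (distinct totals of non-folded players): 46, 60, 83, 112, 139
Layer 1-46: 46 each from A, B, C, D, E, F = 46*6 = 276 chips; eligible A, B, C, D, E, F
Layer 47-60: 14 each from A, B, C, D, E = 14*5 = 70 chips; eligible A, B, C, D, E
Layer 61-83: 23 each from A, B, D, E = 23*4 = 92 chips; eligible A, B, D, E
Layer 84-112: 29 each from B, D, E = 29*3 = 87 chips; eligible B, D, E
Layer 113-139: 27 each from B, D = 27*2 = 54 chips; eligible B, D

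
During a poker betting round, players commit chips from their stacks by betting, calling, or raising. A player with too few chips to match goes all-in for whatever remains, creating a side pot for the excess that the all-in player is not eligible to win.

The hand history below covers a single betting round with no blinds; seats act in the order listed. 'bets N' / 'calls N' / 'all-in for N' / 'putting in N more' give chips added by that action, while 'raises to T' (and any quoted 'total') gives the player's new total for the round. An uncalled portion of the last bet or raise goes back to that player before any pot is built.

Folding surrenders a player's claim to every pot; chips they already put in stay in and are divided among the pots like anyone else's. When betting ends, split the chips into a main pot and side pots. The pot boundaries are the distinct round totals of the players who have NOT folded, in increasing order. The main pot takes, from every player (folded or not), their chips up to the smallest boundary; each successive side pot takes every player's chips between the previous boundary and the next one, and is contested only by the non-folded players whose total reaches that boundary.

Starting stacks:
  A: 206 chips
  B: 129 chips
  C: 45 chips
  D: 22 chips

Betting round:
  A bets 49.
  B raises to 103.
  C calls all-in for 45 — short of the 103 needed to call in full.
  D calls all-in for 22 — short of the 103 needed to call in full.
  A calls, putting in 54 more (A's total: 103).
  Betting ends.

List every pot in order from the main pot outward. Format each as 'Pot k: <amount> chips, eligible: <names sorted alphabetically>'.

Contributions: A=103, B=103, C=45, D=22
Pot levels (distinct totals of non-folded players): 22, 45, 103
Layer 1-22: 22 each from A, B, C, D = 22*4 = 88 chips; eligible A, B, C, D
Layer 23-45: 23 each from A, B, C = 23*3 = 69 chips; eligible A, B, C
Layer 46-103: 58 each from A, B = 58*2 = 116 chips; eligible A, B

Pot 1: 88 chips, eligible: A, B, C, D
Pot 2: 69 chips, eligible: A, B, C
Pot 3: 116 chips, eligible: A, B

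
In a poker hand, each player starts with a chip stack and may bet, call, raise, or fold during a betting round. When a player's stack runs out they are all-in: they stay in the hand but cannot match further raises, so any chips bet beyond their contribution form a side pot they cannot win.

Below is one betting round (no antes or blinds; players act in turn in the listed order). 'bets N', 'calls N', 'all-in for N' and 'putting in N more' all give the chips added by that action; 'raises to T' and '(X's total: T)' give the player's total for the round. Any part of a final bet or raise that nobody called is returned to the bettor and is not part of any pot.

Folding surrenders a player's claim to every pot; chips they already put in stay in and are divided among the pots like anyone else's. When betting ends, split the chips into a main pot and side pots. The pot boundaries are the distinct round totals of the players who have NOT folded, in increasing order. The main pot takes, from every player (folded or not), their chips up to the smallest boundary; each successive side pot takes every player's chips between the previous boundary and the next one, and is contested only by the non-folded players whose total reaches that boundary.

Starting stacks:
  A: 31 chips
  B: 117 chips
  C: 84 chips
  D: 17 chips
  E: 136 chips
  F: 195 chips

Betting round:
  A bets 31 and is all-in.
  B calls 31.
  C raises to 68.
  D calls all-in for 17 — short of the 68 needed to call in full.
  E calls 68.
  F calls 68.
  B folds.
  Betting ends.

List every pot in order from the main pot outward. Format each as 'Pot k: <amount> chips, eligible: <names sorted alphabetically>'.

Contributions: A=31, B=31, C=68, D=17, E=68, F=68
Folded: B
Pot levels (distinct totals of non-folded players): 17, 31, 68
Layer 1-17: 17 each from A, B, C, D, E, F = 17*6 = 102 chips; eligible A, C, D, E, F
Layer 18-31: 14 each from A, B, C, E, F = 14*5 = 70 chips; eligible A, C, E, F
Layer 32-68: 37 each from C, E, F = 37*3 = 111 chips; eligible C, E, F

Pot 1: 102 chips, eligible: A, C, D, E, F
Pot 2: 70 chips, eligible: A, C, E, F
Pot 3: 111 chips, eligible: C, E, F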